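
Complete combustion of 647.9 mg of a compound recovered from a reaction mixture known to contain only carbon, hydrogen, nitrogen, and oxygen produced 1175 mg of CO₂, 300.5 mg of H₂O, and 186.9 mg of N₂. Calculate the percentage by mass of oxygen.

mol C = 1.175 g CO₂ ÷ 44.009 g/mol = 0.026699 mol
mol H = 2 × 0.3005 g H₂O ÷ 18.015 g/mol = 0.033361 mol
mol N = 2 × 0.1869 g N₂ ÷ 28.014 g/mol = 0.013343 mol
mass O = 0.6479 − (0.32068 + 0.033628 + 0.18690) = 0.10669 g → mol O = 0.10669 ÷ 15.999 = 0.0066685 mol
mass % O = 0.10669 g ÷ 0.6479 g × 100%

16.47%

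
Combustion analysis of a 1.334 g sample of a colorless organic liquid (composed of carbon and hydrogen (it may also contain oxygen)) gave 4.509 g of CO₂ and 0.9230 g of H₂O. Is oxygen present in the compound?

mol C = 4.509 g CO₂ ÷ 44.009 g/mol = 0.10246 mol
mol H = 2 × 0.9230 g H₂O ÷ 18.015 g/mol = 0.10247 mol
C and H together account for 1.3339 g — essentially the entire 1.334 g sample — so the compound contains no oxygen.

no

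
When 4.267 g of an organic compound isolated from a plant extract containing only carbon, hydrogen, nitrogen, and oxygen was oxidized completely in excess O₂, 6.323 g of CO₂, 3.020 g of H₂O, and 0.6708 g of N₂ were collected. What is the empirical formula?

C3H7NO2

mol C = 6.323 g CO₂ ÷ 44.009 g/mol = 0.14368 mol
mol H = 2 × 3.020 g H₂O ÷ 18.015 g/mol = 0.33528 mol
mol N = 2 × 0.6708 g N₂ ÷ 28.014 g/mol = 0.047890 mol
mass O = 4.267 − (1.7257 + 0.33796 + 0.67080) = 1.5326 g → mol O = 1.5326 ÷ 15.999 = 0.095791 mol
Divide by the smallest (0.047890 mol): C 3.000, H 7.001, N 1.000, O 2.000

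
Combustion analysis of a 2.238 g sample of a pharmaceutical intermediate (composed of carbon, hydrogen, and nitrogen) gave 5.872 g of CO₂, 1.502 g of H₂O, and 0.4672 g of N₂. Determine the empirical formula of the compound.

mol C = 5.872 g CO₂ ÷ 44.009 g/mol = 0.13343 mol
mol H = 2 × 1.502 g H₂O ÷ 18.015 g/mol = 0.16675 mol
mol N = 2 × 0.4672 g N₂ ÷ 28.014 g/mol = 0.033355 mol
Divide by the smallest (0.033355 mol): C 4.000, H 4.999, N 1.000

C4H5N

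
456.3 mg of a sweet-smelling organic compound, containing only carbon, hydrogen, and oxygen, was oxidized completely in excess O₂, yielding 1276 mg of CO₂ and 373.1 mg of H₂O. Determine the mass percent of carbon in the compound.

mol C = 1.276 g CO₂ ÷ 44.009 g/mol = 0.028994 mol
mol H = 2 × 0.3731 g H₂O ÷ 18.015 g/mol = 0.041421 mol
mass O = 0.4563 − (0.34825 + 0.041752) = 0.066300 g → mol O = 0.066300 ÷ 15.999 = 0.0041440 mol
mass % C = 0.34825 g ÷ 0.4563 g × 100%

76.32%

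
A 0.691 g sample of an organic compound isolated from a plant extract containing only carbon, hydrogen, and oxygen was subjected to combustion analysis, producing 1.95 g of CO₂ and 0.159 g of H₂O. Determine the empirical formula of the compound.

C5H2O

mol C = 1.95 g CO₂ ÷ 44.009 g/mol = 0.04431 mol
mol H = 2 × 0.159 g H₂O ÷ 18.015 g/mol = 0.01765 mol
mass O = 0.691 − (0.5322 + 0.01779) = 0.1410 g → mol O = 0.1410 ÷ 15.999 = 0.008814 mol
Divide by the smallest (0.008814 mol): C 5.027, H 2.003, O 1.000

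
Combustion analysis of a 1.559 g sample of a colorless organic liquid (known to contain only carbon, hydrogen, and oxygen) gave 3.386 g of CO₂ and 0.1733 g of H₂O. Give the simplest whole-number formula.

C4HO2

mol C = 3.386 g CO₂ ÷ 44.009 g/mol = 0.076939 mol
mol H = 2 × 0.1733 g H₂O ÷ 18.015 g/mol = 0.019240 mol
mass O = 1.559 − (0.92411 + 0.019393) = 0.61549 g → mol O = 0.61549 ÷ 15.999 = 0.038471 mol
Divide by the smallest (0.019240 mol): C 3.999, H 1.000, O 2.000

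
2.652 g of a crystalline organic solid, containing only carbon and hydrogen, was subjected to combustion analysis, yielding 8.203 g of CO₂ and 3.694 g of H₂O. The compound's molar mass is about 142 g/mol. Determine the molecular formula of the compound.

C10H22

mol C = 8.203 g CO₂ ÷ 44.009 g/mol = 0.18639 mol
mol H = 2 × 3.694 g H₂O ÷ 18.015 g/mol = 0.41010 mol
Divide by the smallest (0.18639 mol): C 1.000, H 2.200
Multiplying each by 5 gives whole numbers: C 5.00, H 11.00
Empirical formula: C5H11
Empirical-formula mass = 71.14 g/mol; 142 ÷ 71.14 ≈ 2, so the molecular formula is C10H22.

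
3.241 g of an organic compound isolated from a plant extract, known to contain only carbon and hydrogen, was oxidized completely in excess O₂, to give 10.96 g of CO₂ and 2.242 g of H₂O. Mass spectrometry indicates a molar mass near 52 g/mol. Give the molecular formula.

C4H4

mol C = 10.96 g CO₂ ÷ 44.009 g/mol = 0.24904 mol
mol H = 2 × 2.242 g H₂O ÷ 18.015 g/mol = 0.24890 mol
Divide by the smallest (0.24890 mol): C 1.001, H 1.000
Empirical formula: CH
Empirical-formula mass = 13.02 g/mol; 52 ÷ 13.02 ≈ 4, so the molecular formula is C4H4.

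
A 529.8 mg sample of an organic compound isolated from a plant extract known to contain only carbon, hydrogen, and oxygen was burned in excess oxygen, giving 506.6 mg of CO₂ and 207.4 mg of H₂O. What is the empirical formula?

mol C = 0.5066 g CO₂ ÷ 44.009 g/mol = 0.011511 mol
mol H = 2 × 0.2074 g H₂O ÷ 18.015 g/mol = 0.023025 mol
mass O = 0.5298 − (0.13826 + 0.023209) = 0.36833 g → mol O = 0.36833 ÷ 15.999 = 0.023022 mol
Divide by the smallest (0.011511 mol): C 1.000, H 2.000, O 2.000

CH2O2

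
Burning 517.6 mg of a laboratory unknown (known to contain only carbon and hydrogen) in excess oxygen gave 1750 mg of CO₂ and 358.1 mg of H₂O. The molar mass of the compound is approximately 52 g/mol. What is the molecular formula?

mol C = 1.750 g CO₂ ÷ 44.009 g/mol = 0.039765 mol
mol H = 2 × 0.3581 g H₂O ÷ 18.015 g/mol = 0.039756 mol
Divide by the smallest (0.039756 mol): C 1.000, H 1.000
Empirical formula: CH
Empirical-formula mass = 13.02 g/mol; 52 ÷ 13.02 ≈ 4, so the molecular formula is C4H4.

C4H4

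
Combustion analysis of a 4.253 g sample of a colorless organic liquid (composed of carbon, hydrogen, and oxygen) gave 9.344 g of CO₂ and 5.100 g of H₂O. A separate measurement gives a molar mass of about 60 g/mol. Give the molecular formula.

mol C = 9.344 g CO₂ ÷ 44.009 g/mol = 0.21232 mol
mol H = 2 × 5.100 g H₂O ÷ 18.015 g/mol = 0.56619 mol
mass O = 4.253 − (2.5502 + 0.57072) = 1.1321 g → mol O = 1.1321 ÷ 15.999 = 0.070761 mol
Divide by the smallest (0.070761 mol): C 3.001, H 8.002, O 1.000
Empirical formula: C3H8O
Empirical-formula mass = 60.10 g/mol; 60 ÷ 60.10 ≈ 1, so the molecular formula is C3H8O.

C3H8O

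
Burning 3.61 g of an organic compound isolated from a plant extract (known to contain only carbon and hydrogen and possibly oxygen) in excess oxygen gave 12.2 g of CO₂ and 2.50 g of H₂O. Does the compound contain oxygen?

no

mol C = 12.2 g CO₂ ÷ 44.009 g/mol = 0.2772 mol
mol H = 2 × 2.50 g H₂O ÷ 18.015 g/mol = 0.2775 mol
C and H together account for 3.609 g — essentially the entire 3.61 g sample — so the compound contains no oxygen.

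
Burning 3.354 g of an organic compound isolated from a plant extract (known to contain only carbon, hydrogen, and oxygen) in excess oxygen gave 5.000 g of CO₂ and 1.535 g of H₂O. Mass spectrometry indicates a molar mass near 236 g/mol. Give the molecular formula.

C8H12O8

mol C = 5.000 g CO₂ ÷ 44.009 g/mol = 0.11361 mol
mol H = 2 × 1.535 g H₂O ÷ 18.015 g/mol = 0.17041 mol
mass O = 3.354 − (1.3646 + 0.17178) = 1.8176 g → mol O = 1.8176 ÷ 15.999 = 0.11361 mol
Divide by the smallest (0.11361 mol): C 1.000, H 1.500, O 1.000
Multiplying each by 2 gives whole numbers: C 2.00, H 3.00, O 2.00
Empirical formula: C2H3O2
Empirical-formula mass = 59.04 g/mol; 236 ÷ 59.04 ≈ 4, so the molecular formula is C8H12O8.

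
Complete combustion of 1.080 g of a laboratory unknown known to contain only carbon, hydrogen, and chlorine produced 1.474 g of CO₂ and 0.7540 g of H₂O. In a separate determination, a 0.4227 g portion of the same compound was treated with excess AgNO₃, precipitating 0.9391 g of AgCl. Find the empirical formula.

mol C = 1.474 g CO₂ ÷ 44.009 g/mol = 0.033493 mol
mol H = 2 × 0.7540 g H₂O ÷ 18.015 g/mol = 0.083708 mol
From the AgCl data: mol Cl per gram of compound = (0.9391 ÷ 143.318) ÷ 0.4227 = 0.015502 mol/g, so in the 1.080 g combustion sample mol Cl = 0.016742 mol
Divide by the smallest (0.016742 mol): C 2.001, H 5.000, Cl 1.000

C2H5Cl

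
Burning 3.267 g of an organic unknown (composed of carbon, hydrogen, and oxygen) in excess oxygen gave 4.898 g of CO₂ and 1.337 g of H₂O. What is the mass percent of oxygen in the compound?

mol C = 4.898 g CO₂ ÷ 44.009 g/mol = 0.11130 mol
mol H = 2 × 1.337 g H₂O ÷ 18.015 g/mol = 0.14843 mol
mass O = 3.267 − (1.3368 + 0.14962) = 1.7806 g → mol O = 1.7806 ÷ 15.999 = 0.11130 mol
mass % O = 1.7806 g ÷ 3.267 g × 100%

54.50%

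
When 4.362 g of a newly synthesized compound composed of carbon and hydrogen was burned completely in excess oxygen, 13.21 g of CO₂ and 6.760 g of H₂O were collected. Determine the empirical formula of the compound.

C2H5

mol C = 13.21 g CO₂ ÷ 44.009 g/mol = 0.30017 mol
mol H = 2 × 6.760 g H₂O ÷ 18.015 g/mol = 0.75049 mol
Divide by the smallest (0.30017 mol): C 1.000, H 2.500
Multiplying each by 2 gives whole numbers: C 2.00, H 5.00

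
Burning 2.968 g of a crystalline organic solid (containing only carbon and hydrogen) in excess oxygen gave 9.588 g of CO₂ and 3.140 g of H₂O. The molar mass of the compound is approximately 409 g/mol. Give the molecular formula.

C30H48

mol C = 9.588 g CO₂ ÷ 44.009 g/mol = 0.21786 mol
mol H = 2 × 3.140 g H₂O ÷ 18.015 g/mol = 0.34860 mol
Divide by the smallest (0.21786 mol): C 1.000, H 1.600
Multiplying each by 5 gives whole numbers: C 5.00, H 8.00
Empirical formula: C5H8
Empirical-formula mass = 68.12 g/mol; 409 ÷ 68.12 ≈ 6, so the molecular formula is C30H48.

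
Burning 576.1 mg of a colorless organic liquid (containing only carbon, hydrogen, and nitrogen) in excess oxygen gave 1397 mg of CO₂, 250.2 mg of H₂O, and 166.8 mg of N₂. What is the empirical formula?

mol C = 1.397 g CO₂ ÷ 44.009 g/mol = 0.031744 mol
mol H = 2 × 0.2502 g H₂O ÷ 18.015 g/mol = 0.027777 mol
mol N = 2 × 0.1668 g N₂ ÷ 28.014 g/mol = 0.011908 mol
Divide by the smallest (0.011908 mol): C 2.666, H 2.333, N 1.000
Multiplying each by 3 gives whole numbers: C 8.00, H 7.00, N 3.00

C8H7N3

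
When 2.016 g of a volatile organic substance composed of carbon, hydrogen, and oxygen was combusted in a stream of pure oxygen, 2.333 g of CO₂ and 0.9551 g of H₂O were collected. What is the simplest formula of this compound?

C2H4O3

mol C = 2.333 g CO₂ ÷ 44.009 g/mol = 0.053012 mol
mol H = 2 × 0.9551 g H₂O ÷ 18.015 g/mol = 0.10603 mol
mass O = 2.016 − (0.63673 + 0.10688) = 1.2724 g → mol O = 1.2724 ÷ 15.999 = 0.079529 mol
Divide by the smallest (0.053012 mol): C 1.000, H 2.000, O 1.500
Multiplying each by 2 gives whole numbers: C 2.00, H 4.00, O 3.00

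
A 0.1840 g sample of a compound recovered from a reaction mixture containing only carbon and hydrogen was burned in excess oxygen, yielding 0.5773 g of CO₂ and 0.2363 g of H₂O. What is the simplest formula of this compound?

CH2

mol C = 0.5773 g CO₂ ÷ 44.009 g/mol = 0.013118 mol
mol H = 2 × 0.2363 g H₂O ÷ 18.015 g/mol = 0.026234 mol
Divide by the smallest (0.013118 mol): C 1.000, H 2.000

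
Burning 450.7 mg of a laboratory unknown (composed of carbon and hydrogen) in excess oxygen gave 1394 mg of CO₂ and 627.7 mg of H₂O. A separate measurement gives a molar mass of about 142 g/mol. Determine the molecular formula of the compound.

C10H22

mol C = 1.394 g CO₂ ÷ 44.009 g/mol = 0.031675 mol
mol H = 2 × 0.6277 g H₂O ÷ 18.015 g/mol = 0.069686 mol
Divide by the smallest (0.031675 mol): C 1.000, H 2.200
Multiplying each by 5 gives whole numbers: C 5.00, H 11.00
Empirical formula: C5H11
Empirical-formula mass = 71.14 g/mol; 142 ÷ 71.14 ≈ 2, so the molecular formula is C10H22.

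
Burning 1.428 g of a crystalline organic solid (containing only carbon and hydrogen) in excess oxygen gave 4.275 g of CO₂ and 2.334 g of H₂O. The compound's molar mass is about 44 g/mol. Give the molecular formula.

C3H8

mol C = 4.275 g CO₂ ÷ 44.009 g/mol = 0.097139 mol
mol H = 2 × 2.334 g H₂O ÷ 18.015 g/mol = 0.25912 mol
Divide by the smallest (0.097139 mol): C 1.000, H 2.667
Multiplying each by 3 gives whole numbers: C 3.00, H 8.00
Empirical formula: C3H8
Empirical-formula mass = 44.10 g/mol; 44 ÷ 44.10 ≈ 1, so the molecular formula is C3H8.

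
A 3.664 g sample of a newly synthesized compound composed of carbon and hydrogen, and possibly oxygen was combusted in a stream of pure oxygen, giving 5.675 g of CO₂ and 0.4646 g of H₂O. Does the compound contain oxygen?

yes

mol C = 5.675 g CO₂ ÷ 44.009 g/mol = 0.12895 mol
mol H = 2 × 0.4646 g H₂O ÷ 18.015 g/mol = 0.051579 mol
C and H account for only 1.6008 g of the 3.664 g sample; the remaining 2.0632 g must be oxygen.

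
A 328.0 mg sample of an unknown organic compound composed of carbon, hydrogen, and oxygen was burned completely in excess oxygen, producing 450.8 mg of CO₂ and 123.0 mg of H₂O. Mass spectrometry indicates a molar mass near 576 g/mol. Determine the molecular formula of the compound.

mol C = 0.4508 g CO₂ ÷ 44.009 g/mol = 0.010243 mol
mol H = 2 × 0.1230 g H₂O ÷ 18.015 g/mol = 0.013655 mol
mass O = 0.3280 − (0.12303 + 0.013765) = 0.19120 g → mol O = 0.19120 ÷ 15.999 = 0.011951 mol
Divide by the smallest (0.010243 mol): C 1.000, H 1.333, O 1.167
Multiplying each by 6 gives whole numbers: C 6.00, H 8.00, O 7.00
Empirical formula: C6H8O7
Empirical-formula mass = 192.12 g/mol; 576 ÷ 192.12 ≈ 3, so the molecular formula is C18H24O21.

C18H24O21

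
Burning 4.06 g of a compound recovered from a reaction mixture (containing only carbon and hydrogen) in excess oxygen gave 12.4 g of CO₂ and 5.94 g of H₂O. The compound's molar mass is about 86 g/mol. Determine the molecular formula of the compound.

mol C = 12.4 g CO₂ ÷ 44.009 g/mol = 0.2818 mol
mol H = 2 × 5.94 g H₂O ÷ 18.015 g/mol = 0.6595 mol
Divide by the smallest (0.2818 mol): C 1.000, H 2.340
Multiplying each by 3 gives whole numbers: C 3.00, H 7.02
Empirical formula: C3H7
Empirical-formula mass = 43.09 g/mol; 86 ÷ 43.09 ≈ 2, so the molecular formula is C6H14.

C6H14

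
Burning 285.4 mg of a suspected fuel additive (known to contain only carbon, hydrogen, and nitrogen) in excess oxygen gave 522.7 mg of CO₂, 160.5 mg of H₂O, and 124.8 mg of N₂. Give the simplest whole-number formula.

C4H6N3

mol C = 0.5227 g CO₂ ÷ 44.009 g/mol = 0.011877 mol
mol H = 2 × 0.1605 g H₂O ÷ 18.015 g/mol = 0.017818 mol
mol N = 2 × 0.1248 g N₂ ÷ 28.014 g/mol = 0.0089098 mol
Divide by the smallest (0.0089098 mol): C 1.333, H 2.000, N 1.000
Multiplying each by 3 gives whole numbers: C 4.00, H 6.00, N 3.00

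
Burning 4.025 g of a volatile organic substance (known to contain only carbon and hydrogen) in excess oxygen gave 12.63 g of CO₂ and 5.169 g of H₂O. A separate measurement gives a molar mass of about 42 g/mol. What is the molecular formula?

C3H6

mol C = 12.63 g CO₂ ÷ 44.009 g/mol = 0.28699 mol
mol H = 2 × 5.169 g H₂O ÷ 18.015 g/mol = 0.57386 mol
Divide by the smallest (0.28699 mol): C 1.000, H 2.000
Empirical formula: CH2
Empirical-formula mass = 14.03 g/mol; 42 ÷ 14.03 ≈ 3, so the molecular formula is C3H6.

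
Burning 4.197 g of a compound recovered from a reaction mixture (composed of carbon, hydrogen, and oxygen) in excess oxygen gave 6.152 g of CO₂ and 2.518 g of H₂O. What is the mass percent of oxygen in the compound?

53.28%

mol C = 6.152 g CO₂ ÷ 44.009 g/mol = 0.13979 mol
mol H = 2 × 2.518 g H₂O ÷ 18.015 g/mol = 0.27954 mol
mass O = 4.197 − (1.6790 + 0.28178) = 2.2362 g → mol O = 2.2362 ÷ 15.999 = 0.13977 mol
mass % O = 2.2362 g ÷ 4.197 g × 100%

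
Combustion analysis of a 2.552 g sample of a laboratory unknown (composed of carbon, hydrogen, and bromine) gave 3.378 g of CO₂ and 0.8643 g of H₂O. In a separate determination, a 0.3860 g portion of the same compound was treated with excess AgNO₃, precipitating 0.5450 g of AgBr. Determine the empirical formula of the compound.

mol C = 3.378 g CO₂ ÷ 44.009 g/mol = 0.076757 mol
mol H = 2 × 0.8643 g H₂O ÷ 18.015 g/mol = 0.095953 mol
From the AgBr data: mol Br per gram of compound = (0.5450 ÷ 187.772) ÷ 0.3860 = 0.0075193 mol/g, so in the 2.552 g combustion sample mol Br = 0.019189 mol
Divide by the smallest (0.019189 mol): C 4.000, H 5.000, Br 1.000

C4H5Br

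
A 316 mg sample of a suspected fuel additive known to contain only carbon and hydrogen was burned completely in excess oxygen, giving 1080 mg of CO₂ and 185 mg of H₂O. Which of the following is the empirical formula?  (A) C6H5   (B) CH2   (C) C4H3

mol C = 1.08 g CO₂ ÷ 44.009 g/mol = 0.02454 mol
mol H = 2 × 0.185 g H₂O ÷ 18.015 g/mol = 0.02054 mol
Divide by the smallest (0.02054 mol): C 1.195, H 1.000
Multiplying each by 5 gives whole numbers: C 5.97, H 5.00

(A) C6H5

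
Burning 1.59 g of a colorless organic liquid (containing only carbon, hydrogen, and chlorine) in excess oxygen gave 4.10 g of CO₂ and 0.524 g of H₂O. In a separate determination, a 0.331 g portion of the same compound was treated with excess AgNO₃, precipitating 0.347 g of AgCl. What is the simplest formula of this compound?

C8H5Cl

mol C = 4.10 g CO₂ ÷ 44.009 g/mol = 0.09316 mol
mol H = 2 × 0.524 g H₂O ÷ 18.015 g/mol = 0.05817 mol
From the AgCl data: mol Cl per gram of compound = (0.347 ÷ 143.318) ÷ 0.331 = 0.007315 mol/g, so in the 1.59 g combustion sample mol Cl = 0.01163 mol
Divide by the smallest (0.01163 mol): C 8.010, H 5.002, Cl 1.000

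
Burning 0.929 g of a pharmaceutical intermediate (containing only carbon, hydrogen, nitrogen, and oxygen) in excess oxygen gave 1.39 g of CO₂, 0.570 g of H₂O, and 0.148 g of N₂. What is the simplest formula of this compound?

C3H6NO2

mol C = 1.39 g CO₂ ÷ 44.009 g/mol = 0.03158 mol
mol H = 2 × 0.570 g H₂O ÷ 18.015 g/mol = 0.06328 mol
mol N = 2 × 0.148 g N₂ ÷ 28.014 g/mol = 0.01057 mol
mass O = 0.929 − (0.3794 + 0.06379 + 0.1480) = 0.3379 g → mol O = 0.3379 ÷ 15.999 = 0.02112 mol
Divide by the smallest (0.01057 mol): C 2.989, H 5.989, N 1.000, O 1.999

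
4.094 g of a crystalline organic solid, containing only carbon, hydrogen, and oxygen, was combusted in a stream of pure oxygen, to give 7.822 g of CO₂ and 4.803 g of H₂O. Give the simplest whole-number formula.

mol C = 7.822 g CO₂ ÷ 44.009 g/mol = 0.17774 mol
mol H = 2 × 4.803 g H₂O ÷ 18.015 g/mol = 0.53322 mol
mass O = 4.094 − (2.1348 + 0.53749) = 1.4217 g → mol O = 1.4217 ÷ 15.999 = 0.088863 mol
Divide by the smallest (0.088863 mol): C 2.000, H 6.000, O 1.000

C2H6O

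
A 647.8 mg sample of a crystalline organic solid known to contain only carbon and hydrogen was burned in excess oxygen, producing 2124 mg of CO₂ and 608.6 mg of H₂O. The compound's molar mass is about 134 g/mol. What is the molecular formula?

mol C = 2.124 g CO₂ ÷ 44.009 g/mol = 0.048263 mol
mol H = 2 × 0.6086 g H₂O ÷ 18.015 g/mol = 0.067566 mol
Divide by the smallest (0.048263 mol): C 1.000, H 1.400
Multiplying each by 5 gives whole numbers: C 5.00, H 7.00
Empirical formula: C5H7
Empirical-formula mass = 67.11 g/mol; 134 ÷ 67.11 ≈ 2, so the molecular formula is C10H14.

C10H14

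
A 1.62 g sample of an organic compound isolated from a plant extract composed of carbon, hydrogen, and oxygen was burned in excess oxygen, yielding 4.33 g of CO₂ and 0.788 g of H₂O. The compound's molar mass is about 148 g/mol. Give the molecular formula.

mol C = 4.33 g CO₂ ÷ 44.009 g/mol = 0.09839 mol
mol H = 2 × 0.788 g H₂O ÷ 18.015 g/mol = 0.08748 mol
mass O = 1.62 − (1.182 + 0.08818) = 0.3501 g → mol O = 0.3501 ÷ 15.999 = 0.02188 mol
Divide by the smallest (0.02188 mol): C 4.497, H 3.998, O 1.000
Multiplying each by 2 gives whole numbers: C 8.99, H 8.00, O 2.00
Empirical formula: C9H8O2
Empirical-formula mass = 148.16 g/mol; 148 ÷ 148.16 ≈ 1, so the molecular formula is C9H8O2.

C9H8O2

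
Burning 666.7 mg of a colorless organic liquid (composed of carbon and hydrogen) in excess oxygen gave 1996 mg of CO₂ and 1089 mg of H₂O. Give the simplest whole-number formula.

mol C = 1.996 g CO₂ ÷ 44.009 g/mol = 0.045354 mol
mol H = 2 × 1.089 g H₂O ÷ 18.015 g/mol = 0.12090 mol
Divide by the smallest (0.045354 mol): C 1.000, H 2.666
Multiplying each by 3 gives whole numbers: C 3.00, H 8.00

C3H8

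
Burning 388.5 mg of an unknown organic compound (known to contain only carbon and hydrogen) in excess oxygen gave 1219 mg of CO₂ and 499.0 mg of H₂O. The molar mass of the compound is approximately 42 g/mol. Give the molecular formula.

C3H6

mol C = 1.219 g CO₂ ÷ 44.009 g/mol = 0.027699 mol
mol H = 2 × 0.4990 g H₂O ÷ 18.015 g/mol = 0.055398 mol
Divide by the smallest (0.027699 mol): C 1.000, H 2.000
Empirical formula: CH2
Empirical-formula mass = 14.03 g/mol; 42 ÷ 14.03 ≈ 3, so the molecular formula is C3H6.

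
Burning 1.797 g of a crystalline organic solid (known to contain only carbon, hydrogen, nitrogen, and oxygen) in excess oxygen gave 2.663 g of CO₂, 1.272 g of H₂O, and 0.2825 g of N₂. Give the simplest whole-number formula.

C3H7NO2

mol C = 2.663 g CO₂ ÷ 44.009 g/mol = 0.060510 mol
mol H = 2 × 1.272 g H₂O ÷ 18.015 g/mol = 0.14122 mol
mol N = 2 × 0.2825 g N₂ ÷ 28.014 g/mol = 0.020168 mol
mass O = 1.797 − (0.72679 + 0.14235 + 0.28250) = 0.64536 g → mol O = 0.64536 ÷ 15.999 = 0.040338 mol
Divide by the smallest (0.020168 mol): C 3.000, H 7.002, N 1.000, O 2.000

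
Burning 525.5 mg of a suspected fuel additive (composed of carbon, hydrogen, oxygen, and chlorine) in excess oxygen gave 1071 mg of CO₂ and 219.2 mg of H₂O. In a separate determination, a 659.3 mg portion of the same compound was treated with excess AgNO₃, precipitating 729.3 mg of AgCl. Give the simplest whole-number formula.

mol C = 1.071 g CO₂ ÷ 44.009 g/mol = 0.024336 mol
mol H = 2 × 0.2192 g H₂O ÷ 18.015 g/mol = 0.024335 mol
From the AgCl data: mol Cl per gram of compound = (0.7293 ÷ 143.318) ÷ 0.6593 = 0.0077183 mol/g, so in the 0.5255 g combustion sample mol Cl = 0.0040560 mol
mass O = 0.5255 − (0.29230 + 0.024530 + 0.14378) = 0.064887 g → mol O = 0.064887 ÷ 15.999 = 0.0040557 mol
Divide by the smallest (0.0040557 mol): C 6.000, H 6.000, Cl 1.000, O 1.000

C6H6ClO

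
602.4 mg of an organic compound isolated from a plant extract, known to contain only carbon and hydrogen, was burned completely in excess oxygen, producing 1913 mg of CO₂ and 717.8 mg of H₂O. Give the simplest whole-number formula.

mol C = 1.913 g CO₂ ÷ 44.009 g/mol = 0.043468 mol
mol H = 2 × 0.7178 g H₂O ÷ 18.015 g/mol = 0.079689 mol
Divide by the smallest (0.043468 mol): C 1.000, H 1.833
Multiplying each by 6 gives whole numbers: C 6.00, H 11.00

C6H11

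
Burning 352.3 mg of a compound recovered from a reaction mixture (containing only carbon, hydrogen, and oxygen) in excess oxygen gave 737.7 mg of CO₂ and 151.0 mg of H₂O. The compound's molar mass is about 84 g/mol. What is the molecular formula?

mol C = 0.7377 g CO₂ ÷ 44.009 g/mol = 0.016762 mol
mol H = 2 × 0.1510 g H₂O ÷ 18.015 g/mol = 0.016764 mol
mass O = 0.3523 − (0.20133 + 0.016898) = 0.13407 g → mol O = 0.13407 ÷ 15.999 = 0.0083798 mol
Divide by the smallest (0.0083798 mol): C 2.000, H 2.001, O 1.000
Empirical formula: C2H2O
Empirical-formula mass = 42.04 g/mol; 84 ÷ 42.04 ≈ 2, so the molecular formula is C4H4O2.

C4H4O2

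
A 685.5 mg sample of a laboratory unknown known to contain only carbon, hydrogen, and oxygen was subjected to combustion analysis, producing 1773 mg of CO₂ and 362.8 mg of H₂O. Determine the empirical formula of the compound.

C4H4O

mol C = 1.773 g CO₂ ÷ 44.009 g/mol = 0.040287 mol
mol H = 2 × 0.3628 g H₂O ÷ 18.015 g/mol = 0.040278 mol
mass O = 0.6855 − (0.48389 + 0.040600) = 0.16101 g → mol O = 0.16101 ÷ 15.999 = 0.010064 mol
Divide by the smallest (0.010064 mol): C 4.003, H 4.002, O 1.000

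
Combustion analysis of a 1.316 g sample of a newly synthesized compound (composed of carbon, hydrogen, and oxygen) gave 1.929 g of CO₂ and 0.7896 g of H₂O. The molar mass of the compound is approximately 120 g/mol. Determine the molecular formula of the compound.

mol C = 1.929 g CO₂ ÷ 44.009 g/mol = 0.043832 mol
mol H = 2 × 0.7896 g H₂O ÷ 18.015 g/mol = 0.087660 mol
mass O = 1.316 − (0.52647 + 0.088362) = 0.70117 g → mol O = 0.70117 ÷ 15.999 = 0.043826 mol
Divide by the smallest (0.043826 mol): C 1.000, H 2.000, O 1.000
Empirical formula: CH2O
Empirical-formula mass = 30.03 g/mol; 120 ÷ 30.03 ≈ 4, so the molecular formula is C4H8O4.

C4H8O4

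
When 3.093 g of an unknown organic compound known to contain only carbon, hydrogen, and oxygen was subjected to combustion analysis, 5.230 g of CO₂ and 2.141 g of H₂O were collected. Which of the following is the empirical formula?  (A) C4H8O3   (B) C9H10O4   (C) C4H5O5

mol C = 5.230 g CO₂ ÷ 44.009 g/mol = 0.11884 mol
mol H = 2 × 2.141 g H₂O ÷ 18.015 g/mol = 0.23769 mol
mass O = 3.093 − (1.4274 + 0.23959) = 1.4260 g → mol O = 1.4260 ÷ 15.999 = 0.089132 mol
Divide by the smallest (0.089132 mol): C 1.333, H 2.667, O 1.000
Multiplying each by 3 gives whole numbers: C 4.00, H 8.00, O 3.00

(A) C4H8O3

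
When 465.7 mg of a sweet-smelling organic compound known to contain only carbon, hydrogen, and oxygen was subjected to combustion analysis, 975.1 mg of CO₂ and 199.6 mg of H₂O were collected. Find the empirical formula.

mol C = 0.9751 g CO₂ ÷ 44.009 g/mol = 0.022157 mol
mol H = 2 × 0.1996 g H₂O ÷ 18.015 g/mol = 0.022159 mol
mass O = 0.4657 − (0.26613 + 0.022337) = 0.17724 g → mol O = 0.17724 ÷ 15.999 = 0.011078 mol
Divide by the smallest (0.011078 mol): C 2.000, H 2.000, O 1.000

C2H2O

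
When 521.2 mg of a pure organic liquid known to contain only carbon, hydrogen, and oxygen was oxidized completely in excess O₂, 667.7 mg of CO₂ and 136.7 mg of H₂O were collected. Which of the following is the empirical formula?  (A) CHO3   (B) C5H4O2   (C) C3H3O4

mol C = 0.6677 g CO₂ ÷ 44.009 g/mol = 0.015172 mol
mol H = 2 × 0.1367 g H₂O ÷ 18.015 g/mol = 0.015176 mol
mass O = 0.5212 − (0.18223 + 0.015298) = 0.32367 g → mol O = 0.32367 ÷ 15.999 = 0.020231 mol
Divide by the smallest (0.015172 mol): C 1.000, H 1.000, O 1.333
Multiplying each by 3 gives whole numbers: C 3.00, H 3.00, O 4.00

(C) C3H3O4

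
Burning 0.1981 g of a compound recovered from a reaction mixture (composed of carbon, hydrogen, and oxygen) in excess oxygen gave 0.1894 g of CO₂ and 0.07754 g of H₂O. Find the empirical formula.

CH2O2

mol C = 0.1894 g CO₂ ÷ 44.009 g/mol = 0.0043037 mol
mol H = 2 × 0.07754 g H₂O ÷ 18.015 g/mol = 0.0086084 mol
mass O = 0.1981 − (0.051691 + 0.0086772) = 0.13773 g → mol O = 0.13773 ÷ 15.999 = 0.0086088 mol
Divide by the smallest (0.0043037 mol): C 1.000, H 2.000, O 2.000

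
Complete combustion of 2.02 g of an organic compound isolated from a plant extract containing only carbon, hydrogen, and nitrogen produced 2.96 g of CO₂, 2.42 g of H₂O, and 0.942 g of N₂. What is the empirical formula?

CH4N

mol C = 2.96 g CO₂ ÷ 44.009 g/mol = 0.06726 mol
mol H = 2 × 2.42 g H₂O ÷ 18.015 g/mol = 0.2687 mol
mol N = 2 × 0.942 g N₂ ÷ 28.014 g/mol = 0.06725 mol
Divide by the smallest (0.06725 mol): C 1.000, H 3.995, N 1.000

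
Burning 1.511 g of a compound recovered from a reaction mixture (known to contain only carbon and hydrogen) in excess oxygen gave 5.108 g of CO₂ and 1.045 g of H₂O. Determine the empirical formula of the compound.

CH

mol C = 5.108 g CO₂ ÷ 44.009 g/mol = 0.11607 mol
mol H = 2 × 1.045 g H₂O ÷ 18.015 g/mol = 0.11601 mol
Divide by the smallest (0.11601 mol): C 1.000, H 1.000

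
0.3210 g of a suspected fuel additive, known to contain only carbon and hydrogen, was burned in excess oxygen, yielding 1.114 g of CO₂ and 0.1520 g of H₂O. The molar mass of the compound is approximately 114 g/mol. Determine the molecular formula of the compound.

mol C = 1.114 g CO₂ ÷ 44.009 g/mol = 0.025313 mol
mol H = 2 × 0.1520 g H₂O ÷ 18.015 g/mol = 0.016875 mol
Divide by the smallest (0.016875 mol): C 1.500, H 1.000
Multiplying each by 2 gives whole numbers: C 3.00, H 2.00
Empirical formula: C3H2
Empirical-formula mass = 38.05 g/mol; 114 ÷ 38.05 ≈ 3, so the molecular formula is C9H6.

C9H6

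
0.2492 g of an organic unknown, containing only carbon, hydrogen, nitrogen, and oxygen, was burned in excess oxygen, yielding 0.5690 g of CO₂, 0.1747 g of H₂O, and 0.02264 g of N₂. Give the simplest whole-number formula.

mol C = 0.5690 g CO₂ ÷ 44.009 g/mol = 0.012929 mol
mol H = 2 × 0.1747 g H₂O ÷ 18.015 g/mol = 0.019395 mol
mol N = 2 × 0.02264 g N₂ ÷ 28.014 g/mol = 0.0016163 mol
mass O = 0.2492 − (0.15529 + 0.019550 + 0.022640) = 0.051718 g → mol O = 0.051718 ÷ 15.999 = 0.0032326 mol
Divide by the smallest (0.0016163 mol): C 7.999, H 11.999, N 1.000, O 2.000

C8H12NO2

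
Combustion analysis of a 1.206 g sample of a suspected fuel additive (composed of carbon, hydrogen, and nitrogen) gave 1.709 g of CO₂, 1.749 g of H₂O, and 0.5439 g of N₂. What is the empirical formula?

mol C = 1.709 g CO₂ ÷ 44.009 g/mol = 0.038833 mol
mol H = 2 × 1.749 g H₂O ÷ 18.015 g/mol = 0.19417 mol
mol N = 2 × 0.5439 g N₂ ÷ 28.014 g/mol = 0.038831 mol
Divide by the smallest (0.038831 mol): C 1.000, H 5.000, N 1.000

CH5N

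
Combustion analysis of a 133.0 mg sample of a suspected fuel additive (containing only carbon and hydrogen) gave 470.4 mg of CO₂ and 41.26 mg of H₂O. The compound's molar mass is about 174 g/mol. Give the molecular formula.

mol C = 0.4704 g CO₂ ÷ 44.009 g/mol = 0.010689 mol
mol H = 2 × 0.04126 g H₂O ÷ 18.015 g/mol = 0.0045806 mol
Divide by the smallest (0.0045806 mol): C 2.333, H 1.000
Multiplying each by 3 gives whole numbers: C 7.00, H 3.00
Empirical formula: C7H3
Empirical-formula mass = 87.10 g/mol; 174 ÷ 87.10 ≈ 2, so the molecular formula is C14H6.

C14H6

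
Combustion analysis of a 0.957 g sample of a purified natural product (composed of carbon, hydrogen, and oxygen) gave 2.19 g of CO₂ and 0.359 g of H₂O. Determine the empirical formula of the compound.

mol C = 2.19 g CO₂ ÷ 44.009 g/mol = 0.04976 mol
mol H = 2 × 0.359 g H₂O ÷ 18.015 g/mol = 0.03986 mol
mass O = 0.957 − (0.5977 + 0.04017) = 0.3191 g → mol O = 0.3191 ÷ 15.999 = 0.01995 mol
Divide by the smallest (0.01995 mol): C 2.495, H 1.998, O 1.000
Multiplying each by 2 gives whole numbers: C 4.99, H 4.00, O 2.00

C5H4O2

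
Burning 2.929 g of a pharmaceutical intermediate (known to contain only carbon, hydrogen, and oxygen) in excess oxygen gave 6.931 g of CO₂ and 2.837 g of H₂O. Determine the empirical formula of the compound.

C7H14O2

mol C = 6.931 g CO₂ ÷ 44.009 g/mol = 0.15749 mol
mol H = 2 × 2.837 g H₂O ÷ 18.015 g/mol = 0.31496 mol
mass O = 2.929 − (1.8916 + 0.31748) = 0.71990 g → mol O = 0.71990 ÷ 15.999 = 0.044997 mol
Divide by the smallest (0.044997 mol): C 3.500, H 7.000, O 1.000
Multiplying each by 2 gives whole numbers: C 7.00, H 14.00, O 2.00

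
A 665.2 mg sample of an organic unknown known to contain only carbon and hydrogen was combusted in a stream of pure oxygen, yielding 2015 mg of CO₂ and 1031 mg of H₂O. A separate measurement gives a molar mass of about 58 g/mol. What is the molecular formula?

mol C = 2.015 g CO₂ ÷ 44.009 g/mol = 0.045786 mol
mol H = 2 × 1.031 g H₂O ÷ 18.015 g/mol = 0.11446 mol
Divide by the smallest (0.045786 mol): C 1.000, H 2.500
Multiplying each by 2 gives whole numbers: C 2.00, H 5.00
Empirical formula: C2H5
Empirical-formula mass = 29.06 g/mol; 58 ÷ 29.06 ≈ 2, so the molecular formula is C4H10.

C4H10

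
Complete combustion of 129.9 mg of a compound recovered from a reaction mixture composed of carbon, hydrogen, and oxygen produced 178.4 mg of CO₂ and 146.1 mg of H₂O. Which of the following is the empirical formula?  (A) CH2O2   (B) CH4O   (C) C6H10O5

mol C = 0.1784 g CO₂ ÷ 44.009 g/mol = 0.0040537 mol
mol H = 2 × 0.1461 g H₂O ÷ 18.015 g/mol = 0.016220 mol
mass O = 0.1299 − (0.048689 + 0.016350) = 0.064861 g → mol O = 0.064861 ÷ 15.999 = 0.0040541 mol
Divide by the smallest (0.0040537 mol): C 1.000, H 4.001, O 1.000

(B) CH4O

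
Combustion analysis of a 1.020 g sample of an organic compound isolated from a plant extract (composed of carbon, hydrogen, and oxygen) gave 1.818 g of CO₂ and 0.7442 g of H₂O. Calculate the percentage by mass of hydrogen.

mol C = 1.818 g CO₂ ÷ 44.009 g/mol = 0.041310 mol
mol H = 2 × 0.7442 g H₂O ÷ 18.015 g/mol = 0.082620 mol
mass O = 1.020 − (0.49617 + 0.083281) = 0.44055 g → mol O = 0.44055 ÷ 15.999 = 0.027536 mol
mass % H = 0.083281 g ÷ 1.020 g × 100%

8.16%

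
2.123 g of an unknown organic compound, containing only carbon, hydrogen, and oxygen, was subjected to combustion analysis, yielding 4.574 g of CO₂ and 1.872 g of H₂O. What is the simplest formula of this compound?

C5H10O2

mol C = 4.574 g CO₂ ÷ 44.009 g/mol = 0.10393 mol
mol H = 2 × 1.872 g H₂O ÷ 18.015 g/mol = 0.20783 mol
mass O = 2.123 − (1.2483 + 0.20949) = 0.66517 g → mol O = 0.66517 ÷ 15.999 = 0.041576 mol
Divide by the smallest (0.041576 mol): C 2.500, H 4.999, O 1.000
Multiplying each by 2 gives whole numbers: C 5.00, H 10.00, O 2.00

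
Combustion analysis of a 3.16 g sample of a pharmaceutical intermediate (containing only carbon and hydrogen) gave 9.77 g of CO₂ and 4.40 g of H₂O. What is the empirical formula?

C5H11

mol C = 9.77 g CO₂ ÷ 44.009 g/mol = 0.2220 mol
mol H = 2 × 4.40 g H₂O ÷ 18.015 g/mol = 0.4885 mol
Divide by the smallest (0.2220 mol): C 1.000, H 2.200
Multiplying each by 5 gives whole numbers: C 5.00, H 11.00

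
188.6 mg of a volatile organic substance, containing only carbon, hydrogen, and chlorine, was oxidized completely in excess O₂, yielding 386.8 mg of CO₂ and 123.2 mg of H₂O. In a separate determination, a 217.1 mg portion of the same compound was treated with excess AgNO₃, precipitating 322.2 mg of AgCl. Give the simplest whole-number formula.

mol C = 0.3868 g CO₂ ÷ 44.009 g/mol = 0.0087891 mol
mol H = 2 × 0.1232 g H₂O ÷ 18.015 g/mol = 0.013677 mol
From the AgCl data: mol Cl per gram of compound = (0.3222 ÷ 143.318) ÷ 0.2171 = 0.010355 mol/g, so in the 0.1886 g combustion sample mol Cl = 0.0019530 mol
Divide by the smallest (0.0019530 mol): C 4.500, H 7.003, Cl 1.000
Multiplying each by 2 gives whole numbers: C 9.00, H 14.01, Cl 2.00

C9H14Cl2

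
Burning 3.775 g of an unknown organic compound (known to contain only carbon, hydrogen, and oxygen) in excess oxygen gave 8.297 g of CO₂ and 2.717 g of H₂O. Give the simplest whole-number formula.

C5H8O2

mol C = 8.297 g CO₂ ÷ 44.009 g/mol = 0.18853 mol
mol H = 2 × 2.717 g H₂O ÷ 18.015 g/mol = 0.30164 mol
mass O = 3.775 − (2.2644 + 0.30405) = 1.2065 g → mol O = 1.2065 ÷ 15.999 = 0.075412 mol
Divide by the smallest (0.075412 mol): C 2.500, H 4.000, O 1.000
Multiplying each by 2 gives whole numbers: C 5.00, H 8.00, O 2.00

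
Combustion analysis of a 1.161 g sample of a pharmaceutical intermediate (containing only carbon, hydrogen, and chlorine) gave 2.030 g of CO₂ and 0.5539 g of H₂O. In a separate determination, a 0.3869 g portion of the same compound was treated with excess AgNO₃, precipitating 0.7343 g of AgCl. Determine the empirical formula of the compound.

mol C = 2.030 g CO₂ ÷ 44.009 g/mol = 0.046127 mol
mol H = 2 × 0.5539 g H₂O ÷ 18.015 g/mol = 0.061493 mol
From the AgCl data: mol Cl per gram of compound = (0.7343 ÷ 143.318) ÷ 0.3869 = 0.013243 mol/g, so in the 1.161 g combustion sample mol Cl = 0.015375 mol
Divide by the smallest (0.015375 mol): C 3.000, H 4.000, Cl 1.000

C3H4Cl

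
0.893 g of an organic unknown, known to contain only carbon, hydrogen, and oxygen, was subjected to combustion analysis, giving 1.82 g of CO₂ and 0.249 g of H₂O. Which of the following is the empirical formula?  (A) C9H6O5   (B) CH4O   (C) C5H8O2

mol C = 1.82 g CO₂ ÷ 44.009 g/mol = 0.04136 mol
mol H = 2 × 0.249 g H₂O ÷ 18.015 g/mol = 0.02764 mol
mass O = 0.893 − (0.4967 + 0.02786) = 0.3684 g → mol O = 0.3684 ÷ 15.999 = 0.02303 mol
Divide by the smallest (0.02303 mol): C 1.796, H 1.200, O 1.000
Multiplying each by 5 gives whole numbers: C 8.98, H 6.00, O 5.00

(A) C9H6O5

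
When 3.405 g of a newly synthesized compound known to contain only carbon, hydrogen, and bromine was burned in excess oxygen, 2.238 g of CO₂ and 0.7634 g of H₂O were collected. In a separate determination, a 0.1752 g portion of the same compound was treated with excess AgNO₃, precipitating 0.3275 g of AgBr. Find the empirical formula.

C3H5Br2

mol C = 2.238 g CO₂ ÷ 44.009 g/mol = 0.050853 mol
mol H = 2 × 0.7634 g H₂O ÷ 18.015 g/mol = 0.084752 mol
From the AgBr data: mol Br per gram of compound = (0.3275 ÷ 187.772) ÷ 0.1752 = 0.0099551 mol/g, so in the 3.405 g combustion sample mol Br = 0.033897 mol
Divide by the smallest (0.033897 mol): C 1.500, H 2.500, Br 1.000
Multiplying each by 2 gives whole numbers: C 3.00, H 5.00, Br 2.00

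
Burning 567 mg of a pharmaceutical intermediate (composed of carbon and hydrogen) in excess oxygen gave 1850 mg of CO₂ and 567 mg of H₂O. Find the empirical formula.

C2H3

mol C = 1.85 g CO₂ ÷ 44.009 g/mol = 0.04204 mol
mol H = 2 × 0.567 g H₂O ÷ 18.015 g/mol = 0.06295 mol
Divide by the smallest (0.04204 mol): C 1.000, H 1.497
Multiplying each by 2 gives whole numbers: C 2.00, H 2.99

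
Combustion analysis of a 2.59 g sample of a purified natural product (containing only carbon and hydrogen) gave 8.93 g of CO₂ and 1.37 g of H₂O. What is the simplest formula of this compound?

mol C = 8.93 g CO₂ ÷ 44.009 g/mol = 0.2029 mol
mol H = 2 × 1.37 g H₂O ÷ 18.015 g/mol = 0.1521 mol
Divide by the smallest (0.1521 mol): C 1.334, H 1.000
Multiplying each by 3 gives whole numbers: C 4.00, H 3.00

C4H3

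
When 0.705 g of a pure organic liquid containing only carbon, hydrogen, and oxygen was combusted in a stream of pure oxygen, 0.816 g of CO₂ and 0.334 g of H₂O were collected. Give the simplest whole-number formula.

mol C = 0.816 g CO₂ ÷ 44.009 g/mol = 0.01854 mol
mol H = 2 × 0.334 g H₂O ÷ 18.015 g/mol = 0.03708 mol
mass O = 0.705 − (0.2227 + 0.03738) = 0.4449 g → mol O = 0.4449 ÷ 15.999 = 0.02781 mol
Divide by the smallest (0.01854 mol): C 1.000, H 2.000, O 1.500
Multiplying each by 2 gives whole numbers: C 2.00, H 4.00, O 3.00

C2H4O3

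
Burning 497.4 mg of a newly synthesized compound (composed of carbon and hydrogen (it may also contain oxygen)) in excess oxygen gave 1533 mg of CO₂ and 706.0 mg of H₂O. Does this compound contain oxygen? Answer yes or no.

mol C = 1.533 g CO₂ ÷ 44.009 g/mol = 0.034834 mol
mol H = 2 × 0.7060 g H₂O ÷ 18.015 g/mol = 0.078379 mol
C and H together account for 0.49739 g — essentially the entire 0.4974 g sample — so the compound contains no oxygen.

no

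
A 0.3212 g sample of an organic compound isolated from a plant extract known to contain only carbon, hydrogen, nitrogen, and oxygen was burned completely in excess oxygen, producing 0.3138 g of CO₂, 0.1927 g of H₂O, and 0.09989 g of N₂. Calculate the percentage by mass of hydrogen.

mol C = 0.3138 g CO₂ ÷ 44.009 g/mol = 0.0071304 mol
mol H = 2 × 0.1927 g H₂O ÷ 18.015 g/mol = 0.021393 mol
mol N = 2 × 0.09989 g N₂ ÷ 28.014 g/mol = 0.0071314 mol
mass O = 0.3212 − (0.085643 + 0.021564 + 0.099890) = 0.11410 g → mol O = 0.11410 ÷ 15.999 = 0.0071319 mol
mass % H = 0.021564 g ÷ 0.3212 g × 100%

6.71%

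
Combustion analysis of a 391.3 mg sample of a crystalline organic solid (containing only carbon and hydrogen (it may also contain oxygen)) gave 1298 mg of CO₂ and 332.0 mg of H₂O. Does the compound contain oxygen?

mol C = 1.298 g CO₂ ÷ 44.009 g/mol = 0.029494 mol
mol H = 2 × 0.3320 g H₂O ÷ 18.015 g/mol = 0.036858 mol
C and H together account for 0.39141 g — essentially the entire 0.3913 g sample — so the compound contains no oxygen.

no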